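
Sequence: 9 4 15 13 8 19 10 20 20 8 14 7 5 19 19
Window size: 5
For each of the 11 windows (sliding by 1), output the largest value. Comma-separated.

9 4 15 13 8 → max 15
4 15 13 8 19 → max 19
15 13 8 19 10 → max 19
13 8 19 10 20 → max 20
8 19 10 20 20 → max 20
19 10 20 20 8 → max 20
10 20 20 8 14 → max 20
20 20 8 14 7 → max 20
20 8 14 7 5 → max 20
8 14 7 5 19 → max 19
14 7 5 19 19 → max 19

15, 19, 19, 20, 20, 20, 20, 20, 20, 19, 19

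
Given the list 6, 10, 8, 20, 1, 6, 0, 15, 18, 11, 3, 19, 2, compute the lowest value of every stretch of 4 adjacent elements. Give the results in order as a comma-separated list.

6, 1, 1, 0, 0, 0, 0, 3, 3, 2

6 10 8 20 → min 6
10 8 20 1 → min 1
8 20 1 6 → min 1
20 1 6 0 → min 0
1 6 0 15 → min 0
6 0 15 18 → min 0
0 15 18 11 → min 0
15 18 11 3 → min 3
18 11 3 19 → min 3
11 3 19 2 → min 2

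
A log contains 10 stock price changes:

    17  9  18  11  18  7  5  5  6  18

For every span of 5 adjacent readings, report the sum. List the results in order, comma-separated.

73, 63, 59, 46, 41, 41

17 9 18 11 18 → sum 73
9 18 11 18 7 → sum 63
18 11 18 7 5 → sum 59
11 18 7 5 5 → sum 46
18 7 5 5 6 → sum 41
7 5 5 6 18 → sum 41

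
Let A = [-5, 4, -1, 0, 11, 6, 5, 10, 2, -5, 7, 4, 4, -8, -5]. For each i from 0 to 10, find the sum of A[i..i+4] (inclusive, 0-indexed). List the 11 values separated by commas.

9, 20, 21, 32, 34, 18, 19, 18, 12, 2, 2

Sliding a size-5 window across the 15 values:
(-5, 4, -1, 0, 11) → sum 9
(4, -1, 0, 11, 6) → sum 20
(-1, 0, 11, 6, 5) → sum 21
(0, 11, 6, 5, 10) → sum 32
(11, 6, 5, 10, 2) → sum 34
(6, 5, 10, 2, -5) → sum 18
(5, 10, 2, -5, 7) → sum 19
(10, 2, -5, 7, 4) → sum 18
(2, -5, 7, 4, 4) → sum 12
(-5, 7, 4, 4, -8) → sum 2
(7, 4, 4, -8, -5) → sum 2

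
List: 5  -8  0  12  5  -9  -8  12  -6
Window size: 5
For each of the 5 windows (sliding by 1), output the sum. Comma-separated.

(5, -8, 0, 12, 5) → sum 14
(-8, 0, 12, 5, -9) → sum 0
(0, 12, 5, -9, -8) → sum 0
(12, 5, -9, -8, 12) → sum 12
(5, -9, -8, 12, -6) → sum -6

14, 0, 0, 12, -6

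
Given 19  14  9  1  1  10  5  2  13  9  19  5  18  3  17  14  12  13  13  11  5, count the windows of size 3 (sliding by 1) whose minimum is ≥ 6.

6

[19, 14, 9] → min 9  ≥ 6 ✓
[14, 9, 1] → min 1
[9, 1, 1] → min 1
[1, 1, 10] → min 1
[1, 10, 5] → min 1
[10, 5, 2] → min 2
[5, 2, 13] → min 2
[2, 13, 9] → min 2
[13, 9, 19] → min 9  ≥ 6 ✓
[9, 19, 5] → min 5
[19, 5, 18] → min 5
[5, 18, 3] → min 3
[18, 3, 17] → min 3
[3, 17, 14] → min 3
[17, 14, 12] → min 12  ≥ 6 ✓
[14, 12, 13] → min 12  ≥ 6 ✓
[12, 13, 13] → min 12  ≥ 6 ✓
[13, 13, 11] → min 11  ≥ 6 ✓
[13, 11, 5] → min 5
6 windows satisfy the condition.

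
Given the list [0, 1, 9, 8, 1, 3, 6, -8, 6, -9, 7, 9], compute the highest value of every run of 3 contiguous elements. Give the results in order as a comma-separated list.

9, 9, 9, 8, 6, 6, 6, 6, 7, 9

0 1 9 → max 9
1 9 8 → max 9
9 8 1 → max 9
8 1 3 → max 8
1 3 6 → max 6
3 6 -8 → max 6
6 -8 6 → max 6
-8 6 -9 → max 6
6 -9 7 → max 7
-9 7 9 → max 9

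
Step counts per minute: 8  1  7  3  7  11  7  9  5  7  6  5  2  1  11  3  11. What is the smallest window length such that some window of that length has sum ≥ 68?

11

Extend right; whenever the sum reaches 68, record the length and shrink from the left:
add 8: running sum 8 < 68
add 1: running sum 9 < 68
add 7: running sum 16 < 68
add 3: running sum 19 < 68
add 7: running sum 26 < 68
add 11: running sum 37 < 68
add 7: running sum 44 < 68
add 9: running sum 53 < 68
add 5: running sum 58 < 68
add 7: running sum 65 < 68
add 6: shortest ending here [8, 1, 7, 3, 7, 11, 7, 9, 5, 7, 6] sum 71, len 11
add 5: shortest ending here [1, 7, 3, 7, 11, 7, 9, 5, 7, 6, 5] sum 68, len 11
add 2: shortest ending here [7, 3, 7, 11, 7, 9, 5, 7, 6, 5, 2] sum 69, len 11
add 1: shortest ending here [7, 3, 7, 11, 7, 9, 5, 7, 6, 5, 2, 1] sum 70, len 12
add 11: shortest ending here [7, 11, 7, 9, 5, 7, 6, 5, 2, 1, 11] sum 71, len 11
add 3: shortest ending here [7, 11, 7, 9, 5, 7, 6, 5, 2, 1, 11, 3] sum 74, len 12
add 11: shortest ending here [11, 7, 9, 5, 7, 6, 5, 2, 1, 11, 3, 11] sum 78, len 12
Shortest qualifying length: 11.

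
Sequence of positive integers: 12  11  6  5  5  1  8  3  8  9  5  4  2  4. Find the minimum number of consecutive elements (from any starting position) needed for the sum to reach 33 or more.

4

Extend right; whenever the sum reaches 33, record the length and shrink from the left:
add 12: running sum 12 < 33
add 11: running sum 23 < 33
add 6: running sum 29 < 33
add 5: shortest ending here [12, 11, 6, 5] sum 34, len 4
add 5: shortest ending here [12, 11, 6, 5, 5] sum 39, len 5
add 1: shortest ending here [12, 11, 6, 5, 5, 1] sum 40, len 6
add 8: shortest ending here [11, 6, 5, 5, 1, 8] sum 36, len 6
add 3: shortest ending here [11, 6, 5, 5, 1, 8, 3] sum 39, len 7
add 8: shortest ending here [6, 5, 5, 1, 8, 3, 8] sum 36, len 7
add 9: shortest ending here [5, 1, 8, 3, 8, 9] sum 34, len 6
add 5: shortest ending here [8, 3, 8, 9, 5] sum 33, len 5
add 4: shortest ending here [8, 3, 8, 9, 5, 4] sum 37, len 6
add 2: shortest ending here [8, 3, 8, 9, 5, 4, 2] sum 39, len 7
add 4: shortest ending here [3, 8, 9, 5, 4, 2, 4] sum 35, len 7
Shortest qualifying length: 4.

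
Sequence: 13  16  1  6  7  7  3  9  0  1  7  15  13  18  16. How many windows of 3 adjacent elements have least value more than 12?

(13, 16, 1) → min 1
(16, 1, 6) → min 1
(1, 6, 7) → min 1
(6, 7, 7) → min 6
(7, 7, 3) → min 3
(7, 3, 9) → min 3
(3, 9, 0) → min 0
(9, 0, 1) → min 0
(0, 1, 7) → min 0
(1, 7, 15) → min 1
(7, 15, 13) → min 7
(15, 13, 18) → min 13  > 12 ✓
(13, 18, 16) → min 13  > 12 ✓
2 windows satisfy the condition.

2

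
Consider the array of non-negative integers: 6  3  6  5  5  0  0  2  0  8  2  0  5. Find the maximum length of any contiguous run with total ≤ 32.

11

[6] sum 6 len 1
[6, 3] sum 9 len 2
[6, 3, 6] sum 15 len 3
[6, 3, 6, 5] sum 20 len 4
[6, 3, 6, 5, 5] sum 25 len 5
[6, 3, 6, 5, 5, 0] sum 25 len 6
[6, 3, 6, 5, 5, 0, 0] sum 25 len 7
[6, 3, 6, 5, 5, 0, 0, 2] sum 27 len 8
[6, 3, 6, 5, 5, 0, 0, 2, 0] sum 27 len 9
[3, 6, 5, 5, 0, 0, 2, 0, 8] sum 29 len 9
[3, 6, 5, 5, 0, 0, 2, 0, 8, 2] sum 31 len 10
[3, 6, 5, 5, 0, 0, 2, 0, 8, 2, 0] sum 31 len 11
[5, 5, 0, 0, 2, 0, 8, 2, 0, 5] sum 27 len 10
Longest length seen: 11.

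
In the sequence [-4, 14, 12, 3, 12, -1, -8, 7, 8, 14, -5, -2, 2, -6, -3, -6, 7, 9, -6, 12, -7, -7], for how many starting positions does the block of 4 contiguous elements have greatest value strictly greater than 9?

12

[-4, 14, 12, 3] → max 14  > 9 ✓
[14, 12, 3, 12] → max 14  > 9 ✓
[12, 3, 12, -1] → max 12  > 9 ✓
[3, 12, -1, -8] → max 12  > 9 ✓
[12, -1, -8, 7] → max 12  > 9 ✓
[-1, -8, 7, 8] → max 8
[-8, 7, 8, 14] → max 14  > 9 ✓
[7, 8, 14, -5] → max 14  > 9 ✓
[8, 14, -5, -2] → max 14  > 9 ✓
[14, -5, -2, 2] → max 14  > 9 ✓
[-5, -2, 2, -6] → max 2
[-2, 2, -6, -3] → max 2
[2, -6, -3, -6] → max 2
[-6, -3, -6, 7] → max 7
[-3, -6, 7, 9] → max 9
[-6, 7, 9, -6] → max 9
[7, 9, -6, 12] → max 12  > 9 ✓
[9, -6, 12, -7] → max 12  > 9 ✓
[-6, 12, -7, -7] → max 12  > 9 ✓
12 windows satisfy the condition.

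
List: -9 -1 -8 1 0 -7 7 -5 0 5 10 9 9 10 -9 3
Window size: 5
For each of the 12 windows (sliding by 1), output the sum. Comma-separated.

-17, -15, -7, -4, -5, 0, 17, 19, 33, 43, 29, 22

(-9, -1, -8, 1, 0) → sum -17
(-1, -8, 1, 0, -7) → sum -15
(-8, 1, 0, -7, 7) → sum -7
(1, 0, -7, 7, -5) → sum -4
(0, -7, 7, -5, 0) → sum -5
(-7, 7, -5, 0, 5) → sum 0
(7, -5, 0, 5, 10) → sum 17
(-5, 0, 5, 10, 9) → sum 19
(0, 5, 10, 9, 9) → sum 33
(5, 10, 9, 9, 10) → sum 43
(10, 9, 9, 10, -9) → sum 29
(9, 9, 10, -9, 3) → sum 22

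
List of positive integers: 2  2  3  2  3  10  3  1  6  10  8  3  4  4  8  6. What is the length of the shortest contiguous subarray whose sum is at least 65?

add 2: running sum 2 < 65
add 2: running sum 4 < 65
add 3: running sum 7 < 65
add 2: running sum 9 < 65
add 3: running sum 12 < 65
add 10: running sum 22 < 65
add 3: running sum 25 < 65
add 1: running sum 26 < 65
add 6: running sum 32 < 65
add 10: running sum 42 < 65
add 8: running sum 50 < 65
add 3: running sum 53 < 65
add 4: running sum 57 < 65
add 4: running sum 61 < 65
add 8: shortest ending here [3, 2, 3, 10, 3, 1, 6, 10, 8, 3, 4, 4, 8] sum 65, len 13
add 6: shortest ending here [3, 10, 3, 1, 6, 10, 8, 3, 4, 4, 8, 6] sum 66, len 12
Shortest qualifying length: 12.

12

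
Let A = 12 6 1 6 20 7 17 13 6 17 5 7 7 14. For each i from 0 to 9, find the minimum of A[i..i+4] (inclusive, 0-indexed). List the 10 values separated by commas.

Sliding a size-5 window across the 14 values:
[12, 6, 1, 6, 20] → min 1
[6, 1, 6, 20, 7] → min 1
[1, 6, 20, 7, 17] → min 1
[6, 20, 7, 17, 13] → min 6
[20, 7, 17, 13, 6] → min 6
[7, 17, 13, 6, 17] → min 6
[17, 13, 6, 17, 5] → min 5
[13, 6, 17, 5, 7] → min 5
[6, 17, 5, 7, 7] → min 5
[17, 5, 7, 7, 14] → min 5

1, 1, 1, 6, 6, 6, 5, 5, 5, 5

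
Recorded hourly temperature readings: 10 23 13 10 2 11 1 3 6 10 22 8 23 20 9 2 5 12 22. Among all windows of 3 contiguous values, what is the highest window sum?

53

[10, 23, 13] → sum 46
[23, 13, 10] → sum 46
[13, 10, 2] → sum 25
[10, 2, 11] → sum 23
[2, 11, 1] → sum 14
[11, 1, 3] → sum 15
[1, 3, 6] → sum 10
[3, 6, 10] → sum 19
[6, 10, 22] → sum 38
[10, 22, 8] → sum 40
[22, 8, 23] → sum 53
[8, 23, 20] → sum 51
[23, 20, 9] → sum 52
[20, 9, 2] → sum 31
[9, 2, 5] → sum 16
[2, 5, 12] → sum 19
[5, 12, 22] → sum 39
Highest of these is 53.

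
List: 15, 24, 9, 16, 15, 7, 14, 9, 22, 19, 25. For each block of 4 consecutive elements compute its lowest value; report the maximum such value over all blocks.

9

[15, 24, 9, 16] → min 9
[24, 9, 16, 15] → min 9
[9, 16, 15, 7] → min 7
[16, 15, 7, 14] → min 7
[15, 7, 14, 9] → min 7
[7, 14, 9, 22] → min 7
[14, 9, 22, 19] → min 9
[9, 22, 19, 25] → min 9
Maximum of these is 9.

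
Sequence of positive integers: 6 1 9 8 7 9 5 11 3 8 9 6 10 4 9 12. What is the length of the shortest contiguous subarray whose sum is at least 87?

12

add 6: running sum 6 < 87
add 1: running sum 7 < 87
add 9: running sum 16 < 87
add 8: running sum 24 < 87
add 7: running sum 31 < 87
add 9: running sum 40 < 87
add 5: running sum 45 < 87
add 11: running sum 56 < 87
add 3: running sum 59 < 87
add 8: running sum 67 < 87
add 9: running sum 76 < 87
add 6: running sum 82 < 87
add 10: shortest ending here [6, 1, 9, 8, 7, 9, 5, 11, 3, 8, 9, 6, 10] sum 92, len 13
add 4: shortest ending here [9, 8, 7, 9, 5, 11, 3, 8, 9, 6, 10, 4] sum 89, len 12
add 9: shortest ending here [8, 7, 9, 5, 11, 3, 8, 9, 6, 10, 4, 9] sum 89, len 12
add 12: shortest ending here [7, 9, 5, 11, 3, 8, 9, 6, 10, 4, 9, 12] sum 93, len 12
Shortest qualifying length: 12.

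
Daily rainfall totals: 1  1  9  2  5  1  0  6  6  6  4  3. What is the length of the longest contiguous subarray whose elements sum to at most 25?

8

→ 1: sum 1, len 1
→ 1: sum 2, len 2
→ 9: sum 11, len 3
→ 2: sum 13, len 4
→ 5: sum 18, len 5
→ 1: sum 19, len 6
→ 0: sum 19, len 7
→ 6: sum 25, len 8
→ 6 (dropped 1, 1, 9): sum 20, len 6
→ 6 (dropped 2): sum 24, len 6
→ 4 (dropped 5): sum 23, len 6
→ 3 (dropped 1): sum 25, len 6
Longest length seen: 8.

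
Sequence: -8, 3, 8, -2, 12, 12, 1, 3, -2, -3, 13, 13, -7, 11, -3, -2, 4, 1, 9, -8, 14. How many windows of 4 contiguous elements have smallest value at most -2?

17

[-8, 3, 8, -2] → min -8  ≤ -2 ✓
[3, 8, -2, 12] → min -2  ≤ -2 ✓
[8, -2, 12, 12] → min -2  ≤ -2 ✓
[-2, 12, 12, 1] → min -2  ≤ -2 ✓
[12, 12, 1, 3] → min 1
[12, 1, 3, -2] → min -2  ≤ -2 ✓
[1, 3, -2, -3] → min -3  ≤ -2 ✓
[3, -2, -3, 13] → min -3  ≤ -2 ✓
[-2, -3, 13, 13] → min -3  ≤ -2 ✓
[-3, 13, 13, -7] → min -7  ≤ -2 ✓
[13, 13, -7, 11] → min -7  ≤ -2 ✓
[13, -7, 11, -3] → min -7  ≤ -2 ✓
[-7, 11, -3, -2] → min -7  ≤ -2 ✓
[11, -3, -2, 4] → min -3  ≤ -2 ✓
[-3, -2, 4, 1] → min -3  ≤ -2 ✓
[-2, 4, 1, 9] → min -2  ≤ -2 ✓
[4, 1, 9, -8] → min -8  ≤ -2 ✓
[1, 9, -8, 14] → min -8  ≤ -2 ✓
17 windows satisfy the condition.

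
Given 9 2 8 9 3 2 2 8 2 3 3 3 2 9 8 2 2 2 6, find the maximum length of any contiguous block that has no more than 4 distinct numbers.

18

Extend right; when distinct count exceeds 4, shrink from the left:
add 9: window [9] (1 distinct), len 1
add 2: window [9, 2] (2 distinct), len 2
add 8: window [9, 2, 8] (3 distinct), len 3
add 9: window [9, 2, 8, 9] (3 distinct), len 4
add 3: window [9, 2, 8, 9, 3] (4 distinct), len 5
add 2: window [9, 2, 8, 9, 3, 2] (4 distinct), len 6
add 2: window [9, 2, 8, 9, 3, 2, 2] (4 distinct), len 7
add 8: window [9, 2, 8, 9, 3, 2, 2, 8] (4 distinct), len 8
add 2: window [9, 2, 8, 9, 3, 2, 2, 8, 2] (4 distinct), len 9
add 3: window [9, 2, 8, 9, 3, 2, 2, 8, 2, 3] (4 distinct), len 10
add 3: window [9, 2, 8, 9, 3, 2, 2, 8, 2, 3, 3] (4 distinct), len 11
add 3: window [9, 2, 8, 9, 3, 2, 2, 8, 2, 3, 3, 3] (4 distinct), len 12
add 2: window [9, 2, 8, 9, 3, 2, 2, 8, 2, 3, 3, 3, 2] (4 distinct), len 13
add 9: window [9, 2, 8, 9, 3, 2, 2, 8, 2, 3, 3, 3, 2, 9] (4 distinct), len 14
add 8: window [9, 2, 8, 9, 3, 2, 2, 8, 2, 3, 3, 3, 2, 9, 8] (4 distinct), len 15
add 2: window [9, 2, 8, 9, 3, 2, 2, 8, 2, 3, 3, 3, 2, 9, 8, 2] (4 distinct), len 16
add 2: window [9, 2, 8, 9, 3, 2, 2, 8, 2, 3, 3, 3, 2, 9, 8, 2, 2] (4 distinct), len 17
add 2: window [9, 2, 8, 9, 3, 2, 2, 8, 2, 3, 3, 3, 2, 9, 8, 2, 2, 2] (4 distinct), len 18
add 6: window [2, 9, 8, 2, 2, 2, 6] (4 distinct), len 7
Longest length with ≤4 distinct: 18.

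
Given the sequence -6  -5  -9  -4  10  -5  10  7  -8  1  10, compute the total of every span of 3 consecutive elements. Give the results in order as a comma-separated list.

[-6, -5, -9] → sum -20
[-5, -9, -4] → sum -18
[-9, -4, 10] → sum -3
[-4, 10, -5] → sum 1
[10, -5, 10] → sum 15
[-5, 10, 7] → sum 12
[10, 7, -8] → sum 9
[7, -8, 1] → sum 0
[-8, 1, 10] → sum 3

-20, -18, -3, 1, 15, 12, 9, 0, 3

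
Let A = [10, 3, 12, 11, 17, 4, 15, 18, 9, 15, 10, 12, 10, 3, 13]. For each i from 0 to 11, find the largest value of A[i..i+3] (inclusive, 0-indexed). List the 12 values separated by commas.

(10, 3, 12, 11) → max 12
(3, 12, 11, 17) → max 17
(12, 11, 17, 4) → max 17
(11, 17, 4, 15) → max 17
(17, 4, 15, 18) → max 18
(4, 15, 18, 9) → max 18
(15, 18, 9, 15) → max 18
(18, 9, 15, 10) → max 18
(9, 15, 10, 12) → max 15
(15, 10, 12, 10) → max 15
(10, 12, 10, 3) → max 12
(12, 10, 3, 13) → max 13

12, 17, 17, 17, 18, 18, 18, 18, 15, 15, 12, 13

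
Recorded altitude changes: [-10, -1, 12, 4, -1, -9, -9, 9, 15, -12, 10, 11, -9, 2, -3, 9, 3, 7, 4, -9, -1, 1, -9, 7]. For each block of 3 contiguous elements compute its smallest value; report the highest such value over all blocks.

3

Window mins for each of the 22 positions:
[-10, -1, 12] → min -10
[-1, 12, 4] → min -1
[12, 4, -1] → min -1
[4, -1, -9] → min -9
[-1, -9, -9] → min -9
[-9, -9, 9] → min -9
[-9, 9, 15] → min -9
[9, 15, -12] → min -12
[15, -12, 10] → min -12
[-12, 10, 11] → min -12
[10, 11, -9] → min -9
[11, -9, 2] → min -9
[-9, 2, -3] → min -9
[2, -3, 9] → min -3
[-3, 9, 3] → min -3
[9, 3, 7] → min 3
[3, 7, 4] → min 3
[7, 4, -9] → min -9
[4, -9, -1] → min -9
[-9, -1, 1] → min -9
[-1, 1, -9] → min -9
[1, -9, 7] → min -9
Highest of these is 3.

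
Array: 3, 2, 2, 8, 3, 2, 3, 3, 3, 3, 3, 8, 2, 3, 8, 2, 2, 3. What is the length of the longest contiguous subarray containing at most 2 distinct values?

Extend right; when distinct count exceeds 2, shrink from the left:
[3] 1 distinct, len 1
[3, 2] 2 distinct, len 2
[3, 2, 2] 2 distinct, len 3
[2, 2, 8] 2 distinct, len 3
[8, 3] 2 distinct, len 2
[3, 2] 2 distinct, len 2
[3, 2, 3] 2 distinct, len 3
[3, 2, 3, 3] 2 distinct, len 4
[3, 2, 3, 3, 3] 2 distinct, len 5
[3, 2, 3, 3, 3, 3] 2 distinct, len 6
[3, 2, 3, 3, 3, 3, 3] 2 distinct, len 7
[3, 3, 3, 3, 3, 8] 2 distinct, len 6
[8, 2] 2 distinct, len 2
[2, 3] 2 distinct, len 2
[3, 8] 2 distinct, len 2
[8, 2] 2 distinct, len 2
[8, 2, 2] 2 distinct, len 3
[2, 2, 3] 2 distinct, len 3
Longest length with ≤2 distinct: 7.

7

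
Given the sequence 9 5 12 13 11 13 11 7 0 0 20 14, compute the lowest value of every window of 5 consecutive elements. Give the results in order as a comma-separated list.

[9, 5, 12, 13, 11] → min 5
[5, 12, 13, 11, 13] → min 5
[12, 13, 11, 13, 11] → min 11
[13, 11, 13, 11, 7] → min 7
[11, 13, 11, 7, 0] → min 0
[13, 11, 7, 0, 0] → min 0
[11, 7, 0, 0, 20] → min 0
[7, 0, 0, 20, 14] → min 0

5, 5, 11, 7, 0, 0, 0, 0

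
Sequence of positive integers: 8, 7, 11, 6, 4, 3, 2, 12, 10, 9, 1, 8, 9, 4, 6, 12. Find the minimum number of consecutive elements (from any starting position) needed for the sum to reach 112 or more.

16

add 8: running sum 8 < 112
add 7: running sum 15 < 112
add 11: running sum 26 < 112
add 6: running sum 32 < 112
add 4: running sum 36 < 112
add 3: running sum 39 < 112
add 2: running sum 41 < 112
add 12: running sum 53 < 112
add 10: running sum 63 < 112
add 9: running sum 72 < 112
add 1: running sum 73 < 112
add 8: running sum 81 < 112
add 9: running sum 90 < 112
add 4: running sum 94 < 112
add 6: running sum 100 < 112
end 15: [8, 7, 11, 6, 4, 3, 2, 12, 10, 9, 1, 8, 9, 4, 6, 12] sum 112, len 16
Shortest qualifying length: 16.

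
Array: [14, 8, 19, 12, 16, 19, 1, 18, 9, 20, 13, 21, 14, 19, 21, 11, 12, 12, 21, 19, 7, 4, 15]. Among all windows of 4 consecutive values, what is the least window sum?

14 8 19 12 → sum 53
8 19 12 16 → sum 55
19 12 16 19 → sum 66
12 16 19 1 → sum 48
16 19 1 18 → sum 54
19 1 18 9 → sum 47
1 18 9 20 → sum 48
18 9 20 13 → sum 60
9 20 13 21 → sum 63
20 13 21 14 → sum 68
13 21 14 19 → sum 67
21 14 19 21 → sum 75
14 19 21 11 → sum 65
19 21 11 12 → sum 63
21 11 12 12 → sum 56
11 12 12 21 → sum 56
12 12 21 19 → sum 64
12 21 19 7 → sum 59
21 19 7 4 → sum 51
19 7 4 15 → sum 45
Least of these is 45.

45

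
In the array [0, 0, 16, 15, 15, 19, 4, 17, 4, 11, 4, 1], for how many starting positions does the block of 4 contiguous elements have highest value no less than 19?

(0, 0, 16, 15) → max 16
(0, 16, 15, 15) → max 16
(16, 15, 15, 19) → max 19  ≥ 19 ✓
(15, 15, 19, 4) → max 19  ≥ 19 ✓
(15, 19, 4, 17) → max 19  ≥ 19 ✓
(19, 4, 17, 4) → max 19  ≥ 19 ✓
(4, 17, 4, 11) → max 17
(17, 4, 11, 4) → max 17
(4, 11, 4, 1) → max 11
4 windows satisfy the condition.

4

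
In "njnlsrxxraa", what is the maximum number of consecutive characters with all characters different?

[n] len 1
[n, j] len 2
[j, n] len 2
[j, n, l] len 3
[j, n, l, s] len 4
[j, n, l, s, r] len 5
[j, n, l, s, r, x] len 6
[x] len 1
[x, r] len 2
[x, r, a] len 3
[a] len 1
Longest all-distinct length: 6.

6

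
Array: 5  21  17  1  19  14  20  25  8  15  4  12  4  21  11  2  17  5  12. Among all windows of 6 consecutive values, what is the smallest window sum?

(5, 21, 17, 1, 19, 14) → sum 77
(21, 17, 1, 19, 14, 20) → sum 92
(17, 1, 19, 14, 20, 25) → sum 96
(1, 19, 14, 20, 25, 8) → sum 87
(19, 14, 20, 25, 8, 15) → sum 101
(14, 20, 25, 8, 15, 4) → sum 86
(20, 25, 8, 15, 4, 12) → sum 84
(25, 8, 15, 4, 12, 4) → sum 68
(8, 15, 4, 12, 4, 21) → sum 64
(15, 4, 12, 4, 21, 11) → sum 67
(4, 12, 4, 21, 11, 2) → sum 54
(12, 4, 21, 11, 2, 17) → sum 67
(4, 21, 11, 2, 17, 5) → sum 60
(21, 11, 2, 17, 5, 12) → sum 68
Smallest of these is 54.

54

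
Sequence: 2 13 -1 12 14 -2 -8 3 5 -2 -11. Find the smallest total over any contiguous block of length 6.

-15

Window sums for each of the 6 positions:
[2, 13, -1, 12, 14, -2] → sum 38
[13, -1, 12, 14, -2, -8] → sum 28
[-1, 12, 14, -2, -8, 3] → sum 18
[12, 14, -2, -8, 3, 5] → sum 24
[14, -2, -8, 3, 5, -2] → sum 10
[-2, -8, 3, 5, -2, -11] → sum -15
Smallest of these is -15.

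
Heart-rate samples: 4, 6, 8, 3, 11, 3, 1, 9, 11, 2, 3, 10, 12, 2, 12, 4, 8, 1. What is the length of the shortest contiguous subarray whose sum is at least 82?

Extend right; whenever the sum reaches 82, record the length and shrink from the left:
add 4: running sum 4 < 82
add 6: running sum 10 < 82
add 8: running sum 18 < 82
add 3: running sum 21 < 82
add 11: running sum 32 < 82
add 3: running sum 35 < 82
add 1: running sum 36 < 82
add 9: running sum 45 < 82
add 11: running sum 56 < 82
add 2: running sum 58 < 82
add 3: running sum 61 < 82
add 10: running sum 71 < 82
add 12: shortest ending here [4, 6, 8, 3, 11, 3, 1, 9, 11, 2, 3, 10, 12] sum 83, len 13
add 2: shortest ending here [4, 6, 8, 3, 11, 3, 1, 9, 11, 2, 3, 10, 12, 2] sum 85, len 14
add 12: shortest ending here [8, 3, 11, 3, 1, 9, 11, 2, 3, 10, 12, 2, 12] sum 87, len 13
add 4: shortest ending here [3, 11, 3, 1, 9, 11, 2, 3, 10, 12, 2, 12, 4] sum 83, len 13
add 8: shortest ending here [11, 3, 1, 9, 11, 2, 3, 10, 12, 2, 12, 4, 8] sum 88, len 13
add 1: shortest ending here [11, 3, 1, 9, 11, 2, 3, 10, 12, 2, 12, 4, 8, 1] sum 89, len 14
Shortest qualifying length: 13.

13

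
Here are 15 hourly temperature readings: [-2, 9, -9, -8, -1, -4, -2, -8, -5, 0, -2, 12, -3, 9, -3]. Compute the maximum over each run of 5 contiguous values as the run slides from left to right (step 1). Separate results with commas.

9, 9, -1, -1, -1, 0, 0, 12, 12, 12, 12

[-2, 9, -9, -8, -1] → max 9
[9, -9, -8, -1, -4] → max 9
[-9, -8, -1, -4, -2] → max -1
[-8, -1, -4, -2, -8] → max -1
[-1, -4, -2, -8, -5] → max -1
[-4, -2, -8, -5, 0] → max 0
[-2, -8, -5, 0, -2] → max 0
[-8, -5, 0, -2, 12] → max 12
[-5, 0, -2, 12, -3] → max 12
[0, -2, 12, -3, 9] → max 12
[-2, 12, -3, 9, -3] → max 12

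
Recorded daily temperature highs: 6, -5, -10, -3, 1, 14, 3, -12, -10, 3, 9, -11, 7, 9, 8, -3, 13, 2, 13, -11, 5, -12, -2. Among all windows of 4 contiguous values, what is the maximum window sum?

[6, -5, -10, -3] → sum -12
[-5, -10, -3, 1] → sum -17
[-10, -3, 1, 14] → sum 2
[-3, 1, 14, 3] → sum 15
[1, 14, 3, -12] → sum 6
[14, 3, -12, -10] → sum -5
[3, -12, -10, 3] → sum -16
[-12, -10, 3, 9] → sum -10
[-10, 3, 9, -11] → sum -9
[3, 9, -11, 7] → sum 8
[9, -11, 7, 9] → sum 14
[-11, 7, 9, 8] → sum 13
[7, 9, 8, -3] → sum 21
[9, 8, -3, 13] → sum 27
[8, -3, 13, 2] → sum 20
[-3, 13, 2, 13] → sum 25
[13, 2, 13, -11] → sum 17
[2, 13, -11, 5] → sum 9
[13, -11, 5, -12] → sum -5
[-11, 5, -12, -2] → sum -20
Maximum of these is 27.

27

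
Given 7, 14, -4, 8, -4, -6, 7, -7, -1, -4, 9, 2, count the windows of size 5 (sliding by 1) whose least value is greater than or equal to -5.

1

(7, 14, -4, 8, -4) → min -4  ≥ -5 ✓
(14, -4, 8, -4, -6) → min -6
(-4, 8, -4, -6, 7) → min -6
(8, -4, -6, 7, -7) → min -7
(-4, -6, 7, -7, -1) → min -7
(-6, 7, -7, -1, -4) → min -7
(7, -7, -1, -4, 9) → min -7
(-7, -1, -4, 9, 2) → min -7
1 window satisfy the condition.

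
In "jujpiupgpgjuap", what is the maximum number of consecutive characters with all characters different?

[j] len 1
[j, u] len 2
[u, j] len 2
[u, j, p] len 3
[u, j, p, i] len 4
[j, p, i, u] len 4
[i, u, p] len 3
[i, u, p, g] len 4
[g, p] len 2
[p, g] len 2
[p, g, j] len 3
[p, g, j, u] len 4
[p, g, j, u, a] len 5
[g, j, u, a, p] len 5
Longest all-distinct length: 5.

5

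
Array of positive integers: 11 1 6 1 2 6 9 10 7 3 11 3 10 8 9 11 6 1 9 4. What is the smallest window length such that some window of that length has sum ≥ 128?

20

add 11: running sum 11 < 128
add 1: running sum 12 < 128
add 6: running sum 18 < 128
add 1: running sum 19 < 128
add 2: running sum 21 < 128
add 6: running sum 27 < 128
add 9: running sum 36 < 128
add 10: running sum 46 < 128
add 7: running sum 53 < 128
add 3: running sum 56 < 128
add 11: running sum 67 < 128
add 3: running sum 70 < 128
add 10: running sum 80 < 128
add 8: running sum 88 < 128
add 9: running sum 97 < 128
add 11: running sum 108 < 128
add 6: running sum 114 < 128
add 1: running sum 115 < 128
add 9: running sum 124 < 128
add 4: shortest ending here [11, 1, 6, 1, 2, 6, 9, 10, 7, 3, 11, 3, 10, 8, 9, 11, 6, 1, 9, 4] sum 128, len 20
Shortest qualifying length: 20.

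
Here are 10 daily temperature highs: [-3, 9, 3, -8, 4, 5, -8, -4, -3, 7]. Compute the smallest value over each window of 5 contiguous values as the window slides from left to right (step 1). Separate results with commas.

-8, -8, -8, -8, -8, -8

-3 9 3 -8 4 → min -8
9 3 -8 4 5 → min -8
3 -8 4 5 -8 → min -8
-8 4 5 -8 -4 → min -8
4 5 -8 -4 -3 → min -8
5 -8 -4 -3 7 → min -8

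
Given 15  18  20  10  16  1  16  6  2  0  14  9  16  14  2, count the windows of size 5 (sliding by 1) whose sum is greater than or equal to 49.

6

[15, 18, 20, 10, 16] → sum 79  ≥ 49 ✓
[18, 20, 10, 16, 1] → sum 65  ≥ 49 ✓
[20, 10, 16, 1, 16] → sum 63  ≥ 49 ✓
[10, 16, 1, 16, 6] → sum 49  ≥ 49 ✓
[16, 1, 16, 6, 2] → sum 41
[1, 16, 6, 2, 0] → sum 25
[16, 6, 2, 0, 14] → sum 38
[6, 2, 0, 14, 9] → sum 31
[2, 0, 14, 9, 16] → sum 41
[0, 14, 9, 16, 14] → sum 53  ≥ 49 ✓
[14, 9, 16, 14, 2] → sum 55  ≥ 49 ✓
6 windows satisfy the condition.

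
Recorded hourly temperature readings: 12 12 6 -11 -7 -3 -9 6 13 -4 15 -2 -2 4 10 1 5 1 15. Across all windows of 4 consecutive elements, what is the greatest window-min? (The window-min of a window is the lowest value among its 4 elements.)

1

[12, 12, 6, -11] → min -11
[12, 6, -11, -7] → min -11
[6, -11, -7, -3] → min -11
[-11, -7, -3, -9] → min -11
[-7, -3, -9, 6] → min -9
[-3, -9, 6, 13] → min -9
[-9, 6, 13, -4] → min -9
[6, 13, -4, 15] → min -4
[13, -4, 15, -2] → min -4
[-4, 15, -2, -2] → min -4
[15, -2, -2, 4] → min -2
[-2, -2, 4, 10] → min -2
[-2, 4, 10, 1] → min -2
[4, 10, 1, 5] → min 1
[10, 1, 5, 1] → min 1
[1, 5, 1, 15] → min 1
Greatest of these is 1.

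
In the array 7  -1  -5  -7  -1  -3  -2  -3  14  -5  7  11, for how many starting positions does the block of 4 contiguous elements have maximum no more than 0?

7 -1 -5 -7 → max 7
-1 -5 -7 -1 → max -1  ≤ 0 ✓
-5 -7 -1 -3 → max -1  ≤ 0 ✓
-7 -1 -3 -2 → max -1  ≤ 0 ✓
-1 -3 -2 -3 → max -1  ≤ 0 ✓
-3 -2 -3 14 → max 14
-2 -3 14 -5 → max 14
-3 14 -5 7 → max 14
14 -5 7 11 → max 14
4 windows satisfy the condition.

4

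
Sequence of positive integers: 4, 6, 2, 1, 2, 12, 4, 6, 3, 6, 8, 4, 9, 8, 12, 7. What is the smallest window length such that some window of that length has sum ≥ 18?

2

add 4: running sum 4 < 18
add 6: running sum 10 < 18
add 2: running sum 12 < 18
add 1: running sum 13 < 18
add 2: running sum 15 < 18
add 12: shortest ending here [6, 2, 1, 2, 12] sum 23, len 5
add 4: shortest ending here [2, 12, 4] sum 18, len 3
add 6: shortest ending here [12, 4, 6] sum 22, len 3
add 3: shortest ending here [12, 4, 6, 3] sum 25, len 4
add 6: shortest ending here [4, 6, 3, 6] sum 19, len 4
add 8: shortest ending here [6, 3, 6, 8] sum 23, len 4
add 4: shortest ending here [6, 8, 4] sum 18, len 3
add 9: shortest ending here [8, 4, 9] sum 21, len 3
add 8: shortest ending here [4, 9, 8] sum 21, len 3
add 12: shortest ending here [8, 12] sum 20, len 2
add 7: shortest ending here [12, 7] sum 19, len 2
Shortest qualifying length: 2.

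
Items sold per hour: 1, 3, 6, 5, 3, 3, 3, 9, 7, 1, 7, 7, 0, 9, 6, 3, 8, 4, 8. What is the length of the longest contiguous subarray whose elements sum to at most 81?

17

→ 1: sum 1, len 1
→ 3: sum 4, len 2
→ 6: sum 10, len 3
→ 5: sum 15, len 4
→ 3: sum 18, len 5
→ 3: sum 21, len 6
→ 3: sum 24, len 7
→ 9: sum 33, len 8
→ 7: sum 40, len 9
→ 1: sum 41, len 10
→ 7: sum 48, len 11
→ 7: sum 55, len 12
→ 0: sum 55, len 13
→ 9: sum 64, len 14
→ 6: sum 70, len 15
→ 3: sum 73, len 16
→ 8: sum 81, len 17
→ 4 (dropped 1, 3): sum 81, len 16
→ 8 (dropped 6, 5): sum 78, len 15
Longest length seen: 17.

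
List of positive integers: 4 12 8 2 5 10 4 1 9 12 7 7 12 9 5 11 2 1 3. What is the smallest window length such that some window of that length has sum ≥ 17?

Extend right; whenever the sum reaches 17, record the length and shrink from the left:
add 4: running sum 4 < 17
add 12: running sum 16 < 17
add 8: shortest ending here [12, 8] sum 20, len 2
add 2: shortest ending here [12, 8, 2] sum 22, len 3
add 5: shortest ending here [12, 8, 2, 5] sum 27, len 4
add 10: shortest ending here [2, 5, 10] sum 17, len 3
add 4: shortest ending here [5, 10, 4] sum 19, len 3
add 1: shortest ending here [5, 10, 4, 1] sum 20, len 4
add 9: shortest ending here [10, 4, 1, 9] sum 24, len 4
add 12: shortest ending here [9, 12] sum 21, len 2
add 7: shortest ending here [12, 7] sum 19, len 2
add 7: shortest ending here [12, 7, 7] sum 26, len 3
add 12: shortest ending here [7, 12] sum 19, len 2
add 9: shortest ending here [12, 9] sum 21, len 2
add 5: shortest ending here [12, 9, 5] sum 26, len 3
add 11: shortest ending here [9, 5, 11] sum 25, len 3
add 2: shortest ending here [5, 11, 2] sum 18, len 3
add 1: shortest ending here [5, 11, 2, 1] sum 19, len 4
add 3: shortest ending here [11, 2, 1, 3] sum 17, len 4
Shortest qualifying length: 2.

2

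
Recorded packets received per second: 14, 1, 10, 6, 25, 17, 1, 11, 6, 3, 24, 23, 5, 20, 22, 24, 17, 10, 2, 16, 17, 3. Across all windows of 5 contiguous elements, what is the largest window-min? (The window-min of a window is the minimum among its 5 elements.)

Window mins for each of the 18 positions:
[14, 1, 10, 6, 25] → min 1
[1, 10, 6, 25, 17] → min 1
[10, 6, 25, 17, 1] → min 1
[6, 25, 17, 1, 11] → min 1
[25, 17, 1, 11, 6] → min 1
[17, 1, 11, 6, 3] → min 1
[1, 11, 6, 3, 24] → min 1
[11, 6, 3, 24, 23] → min 3
[6, 3, 24, 23, 5] → min 3
[3, 24, 23, 5, 20] → min 3
[24, 23, 5, 20, 22] → min 5
[23, 5, 20, 22, 24] → min 5
[5, 20, 22, 24, 17] → min 5
[20, 22, 24, 17, 10] → min 10
[22, 24, 17, 10, 2] → min 2
[24, 17, 10, 2, 16] → min 2
[17, 10, 2, 16, 17] → min 2
[10, 2, 16, 17, 3] → min 2
Largest of these is 10.

10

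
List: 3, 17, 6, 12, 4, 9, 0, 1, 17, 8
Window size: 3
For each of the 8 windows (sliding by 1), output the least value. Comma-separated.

(3, 17, 6) → min 3
(17, 6, 12) → min 6
(6, 12, 4) → min 4
(12, 4, 9) → min 4
(4, 9, 0) → min 0
(9, 0, 1) → min 0
(0, 1, 17) → min 0
(1, 17, 8) → min 1

3, 6, 4, 4, 0, 0, 0, 1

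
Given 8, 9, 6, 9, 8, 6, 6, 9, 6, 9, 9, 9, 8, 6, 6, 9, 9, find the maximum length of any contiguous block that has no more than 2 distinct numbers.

7

[8] 1 distinct, len 1
[8, 9] 2 distinct, len 2
[9, 6] 2 distinct, len 2
[9, 6, 9] 2 distinct, len 3
[9, 8] 2 distinct, len 2
[8, 6] 2 distinct, len 2
[8, 6, 6] 2 distinct, len 3
[6, 6, 9] 2 distinct, len 3
[6, 6, 9, 6] 2 distinct, len 4
[6, 6, 9, 6, 9] 2 distinct, len 5
[6, 6, 9, 6, 9, 9] 2 distinct, len 6
[6, 6, 9, 6, 9, 9, 9] 2 distinct, len 7
[9, 9, 9, 8] 2 distinct, len 4
[8, 6] 2 distinct, len 2
[8, 6, 6] 2 distinct, len 3
[6, 6, 9] 2 distinct, len 3
[6, 6, 9, 9] 2 distinct, len 4
Longest length with ≤2 distinct: 7.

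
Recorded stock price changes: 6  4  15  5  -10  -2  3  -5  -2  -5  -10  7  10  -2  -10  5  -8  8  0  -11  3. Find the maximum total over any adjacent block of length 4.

[6, 4, 15, 5] → sum 30
[4, 15, 5, -10] → sum 14
[15, 5, -10, -2] → sum 8
[5, -10, -2, 3] → sum -4
[-10, -2, 3, -5] → sum -14
[-2, 3, -5, -2] → sum -6
[3, -5, -2, -5] → sum -9
[-5, -2, -5, -10] → sum -22
[-2, -5, -10, 7] → sum -10
[-5, -10, 7, 10] → sum 2
[-10, 7, 10, -2] → sum 5
[7, 10, -2, -10] → sum 5
[10, -2, -10, 5] → sum 3
[-2, -10, 5, -8] → sum -15
[-10, 5, -8, 8] → sum -5
[5, -8, 8, 0] → sum 5
[-8, 8, 0, -11] → sum -11
[8, 0, -11, 3] → sum 0
Maximum of these is 30.

30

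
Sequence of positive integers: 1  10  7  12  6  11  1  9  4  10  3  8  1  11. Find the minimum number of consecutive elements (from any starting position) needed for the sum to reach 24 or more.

add 1: running sum 1 < 24
add 10: running sum 11 < 24
add 7: running sum 18 < 24
add 12: shortest ending here [10, 7, 12] sum 29, len 3
add 6: shortest ending here [7, 12, 6] sum 25, len 3
add 11: shortest ending here [12, 6, 11] sum 29, len 3
add 1: shortest ending here [12, 6, 11, 1] sum 30, len 4
add 9: shortest ending here [6, 11, 1, 9] sum 27, len 4
add 4: shortest ending here [11, 1, 9, 4] sum 25, len 4
add 10: shortest ending here [1, 9, 4, 10] sum 24, len 4
add 3: shortest ending here [9, 4, 10, 3] sum 26, len 4
add 8: shortest ending here [4, 10, 3, 8] sum 25, len 4
add 1: shortest ending here [4, 10, 3, 8, 1] sum 26, len 5
add 11: shortest ending here [10, 3, 8, 1, 11] sum 33, len 5
Shortest qualifying length: 3.

3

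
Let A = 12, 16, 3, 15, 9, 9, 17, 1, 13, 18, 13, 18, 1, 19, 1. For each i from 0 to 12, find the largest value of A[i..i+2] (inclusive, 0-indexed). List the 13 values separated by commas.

16, 16, 15, 15, 17, 17, 17, 18, 18, 18, 18, 19, 19

[12, 16, 3] → max 16
[16, 3, 15] → max 16
[3, 15, 9] → max 15
[15, 9, 9] → max 15
[9, 9, 17] → max 17
[9, 17, 1] → max 17
[17, 1, 13] → max 17
[1, 13, 18] → max 18
[13, 18, 13] → max 18
[18, 13, 18] → max 18
[13, 18, 1] → max 18
[18, 1, 19] → max 19
[1, 19, 1] → max 19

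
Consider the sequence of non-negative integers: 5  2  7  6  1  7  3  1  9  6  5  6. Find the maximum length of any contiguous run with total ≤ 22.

Extend to the right; shrink from the left whenever the sum exceeds 22:
add 5: [5] sum 5, len 1
add 2: [5, 2] sum 7, len 2
add 7: [5, 2, 7] sum 14, len 3
add 6: [5, 2, 7, 6] sum 20, len 4
add 1: [5, 2, 7, 6, 1] sum 21, len 5
add 7: [7, 6, 1, 7] sum 21, len 4
add 3: [6, 1, 7, 3] sum 17, len 4
add 1: [6, 1, 7, 3, 1] sum 18, len 5
add 9: [1, 7, 3, 1, 9] sum 21, len 5
add 6: [3, 1, 9, 6] sum 19, len 4
add 5: [1, 9, 6, 5] sum 21, len 4
add 6: [6, 5, 6] sum 17, len 3
Longest length seen: 5.

5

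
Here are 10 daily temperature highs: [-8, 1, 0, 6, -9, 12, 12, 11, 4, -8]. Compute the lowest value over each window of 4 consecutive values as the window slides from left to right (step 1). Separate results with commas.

Sliding a size-4 window across the 10 values:
[-8, 1, 0, 6] → min -8
[1, 0, 6, -9] → min -9
[0, 6, -9, 12] → min -9
[6, -9, 12, 12] → min -9
[-9, 12, 12, 11] → min -9
[12, 12, 11, 4] → min 4
[12, 11, 4, -8] → min -8

-8, -9, -9, -9, -9, 4, -8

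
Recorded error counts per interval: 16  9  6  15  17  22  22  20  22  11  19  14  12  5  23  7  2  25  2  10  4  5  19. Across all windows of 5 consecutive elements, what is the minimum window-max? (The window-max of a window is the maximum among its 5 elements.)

16 9 6 15 17 → max 17
9 6 15 17 22 → max 22
6 15 17 22 22 → max 22
15 17 22 22 20 → max 22
17 22 22 20 22 → max 22
22 22 20 22 11 → max 22
22 20 22 11 19 → max 22
20 22 11 19 14 → max 22
22 11 19 14 12 → max 22
11 19 14 12 5 → max 19
19 14 12 5 23 → max 23
14 12 5 23 7 → max 23
12 5 23 7 2 → max 23
5 23 7 2 25 → max 25
23 7 2 25 2 → max 25
7 2 25 2 10 → max 25
2 25 2 10 4 → max 25
25 2 10 4 5 → max 25
2 10 4 5 19 → max 19
Minimum of these is 17.

17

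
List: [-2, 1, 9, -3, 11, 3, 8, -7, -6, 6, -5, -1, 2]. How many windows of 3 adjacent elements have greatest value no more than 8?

-2 1 9 → max 9
1 9 -3 → max 9
9 -3 11 → max 11
-3 11 3 → max 11
11 3 8 → max 11
3 8 -7 → max 8  ≤ 8 ✓
8 -7 -6 → max 8  ≤ 8 ✓
-7 -6 6 → max 6  ≤ 8 ✓
-6 6 -5 → max 6  ≤ 8 ✓
6 -5 -1 → max 6  ≤ 8 ✓
-5 -1 2 → max 2  ≤ 8 ✓
6 windows satisfy the condition.

6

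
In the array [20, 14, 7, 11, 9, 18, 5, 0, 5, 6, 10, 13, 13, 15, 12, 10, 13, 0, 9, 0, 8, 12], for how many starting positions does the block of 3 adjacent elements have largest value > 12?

20 14 7 → max 20  > 12 ✓
14 7 11 → max 14  > 12 ✓
7 11 9 → max 11
11 9 18 → max 18  > 12 ✓
9 18 5 → max 18  > 12 ✓
18 5 0 → max 18  > 12 ✓
5 0 5 → max 5
0 5 6 → max 6
5 6 10 → max 10
6 10 13 → max 13  > 12 ✓
10 13 13 → max 13  > 12 ✓
13 13 15 → max 15  > 12 ✓
13 15 12 → max 15  > 12 ✓
15 12 10 → max 15  > 12 ✓
12 10 13 → max 13  > 12 ✓
10 13 0 → max 13  > 12 ✓
13 0 9 → max 13  > 12 ✓
0 9 0 → max 9
9 0 8 → max 9
0 8 12 → max 12
13 windows satisfy the condition.

13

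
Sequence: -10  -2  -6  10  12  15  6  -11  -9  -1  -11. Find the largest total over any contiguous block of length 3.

37

[-10, -2, -6] → sum -18
[-2, -6, 10] → sum 2
[-6, 10, 12] → sum 16
[10, 12, 15] → sum 37
[12, 15, 6] → sum 33
[15, 6, -11] → sum 10
[6, -11, -9] → sum -14
[-11, -9, -1] → sum -21
[-9, -1, -11] → sum -21
Largest of these is 37.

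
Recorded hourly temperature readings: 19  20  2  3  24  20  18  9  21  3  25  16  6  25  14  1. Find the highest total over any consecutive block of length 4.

72

19 20 2 3 → sum 44
20 2 3 24 → sum 49
2 3 24 20 → sum 49
3 24 20 18 → sum 65
24 20 18 9 → sum 71
20 18 9 21 → sum 68
18 9 21 3 → sum 51
9 21 3 25 → sum 58
21 3 25 16 → sum 65
3 25 16 6 → sum 50
25 16 6 25 → sum 72
16 6 25 14 → sum 61
6 25 14 1 → sum 46
Highest of these is 72.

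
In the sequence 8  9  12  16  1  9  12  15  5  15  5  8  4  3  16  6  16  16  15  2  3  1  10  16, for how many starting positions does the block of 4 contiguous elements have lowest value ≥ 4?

8

(8, 9, 12, 16) → min 8  ≥ 4 ✓
(9, 12, 16, 1) → min 1
(12, 16, 1, 9) → min 1
(16, 1, 9, 12) → min 1
(1, 9, 12, 15) → min 1
(9, 12, 15, 5) → min 5  ≥ 4 ✓
(12, 15, 5, 15) → min 5  ≥ 4 ✓
(15, 5, 15, 5) → min 5  ≥ 4 ✓
(5, 15, 5, 8) → min 5  ≥ 4 ✓
(15, 5, 8, 4) → min 4  ≥ 4 ✓
(5, 8, 4, 3) → min 3
(8, 4, 3, 16) → min 3
(4, 3, 16, 6) → min 3
(3, 16, 6, 16) → min 3
(16, 6, 16, 16) → min 6  ≥ 4 ✓
(6, 16, 16, 15) → min 6  ≥ 4 ✓
(16, 16, 15, 2) → min 2
(16, 15, 2, 3) → min 2
(15, 2, 3, 1) → min 1
(2, 3, 1, 10) → min 1
(3, 1, 10, 16) → min 1
8 windows satisfy the condition.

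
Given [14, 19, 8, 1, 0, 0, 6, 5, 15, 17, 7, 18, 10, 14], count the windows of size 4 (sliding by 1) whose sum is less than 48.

14 19 8 1 → sum 42  < 48 ✓
19 8 1 0 → sum 28  < 48 ✓
8 1 0 0 → sum 9  < 48 ✓
1 0 0 6 → sum 7  < 48 ✓
0 0 6 5 → sum 11  < 48 ✓
0 6 5 15 → sum 26  < 48 ✓
6 5 15 17 → sum 43  < 48 ✓
5 15 17 7 → sum 44  < 48 ✓
15 17 7 18 → sum 57
17 7 18 10 → sum 52
7 18 10 14 → sum 49
8 windows satisfy the condition.

8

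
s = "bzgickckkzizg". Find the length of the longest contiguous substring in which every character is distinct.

6

add b: [b] len 1
add z: [b, z] len 2
add g: [b, z, g] len 3
add i: [b, z, g, i] len 4
add c: [b, z, g, i, c] len 5
add k: [b, z, g, i, c, k] len 6
add c (repeat c, move left end past it): [k, c] len 2
add k (repeat k, move left end past it): [c, k] len 2
add k (repeat k, move left end past it): [k] len 1
add z: [k, z] len 2
add i: [k, z, i] len 3
add z (repeat z, move left end past it): [i, z] len 2
add g: [i, z, g] len 3
Longest all-distinct length: 6.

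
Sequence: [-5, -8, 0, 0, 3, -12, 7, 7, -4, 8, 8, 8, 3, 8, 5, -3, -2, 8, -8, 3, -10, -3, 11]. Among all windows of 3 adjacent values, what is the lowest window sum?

(-5, -8, 0) → sum -13
(-8, 0, 0) → sum -8
(0, 0, 3) → sum 3
(0, 3, -12) → sum -9
(3, -12, 7) → sum -2
(-12, 7, 7) → sum 2
(7, 7, -4) → sum 10
(7, -4, 8) → sum 11
(-4, 8, 8) → sum 12
(8, 8, 8) → sum 24
(8, 8, 3) → sum 19
(8, 3, 8) → sum 19
(3, 8, 5) → sum 16
(8, 5, -3) → sum 10
(5, -3, -2) → sum 0
(-3, -2, 8) → sum 3
(-2, 8, -8) → sum -2
(8, -8, 3) → sum 3
(-8, 3, -10) → sum -15
(3, -10, -3) → sum -10
(-10, -3, 11) → sum -2
Lowest of these is -15.

-15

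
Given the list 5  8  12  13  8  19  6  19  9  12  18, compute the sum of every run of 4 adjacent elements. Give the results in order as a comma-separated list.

Sliding a size-4 window across the 11 values:
(5, 8, 12, 13) → sum 38
(8, 12, 13, 8) → sum 41
(12, 13, 8, 19) → sum 52
(13, 8, 19, 6) → sum 46
(8, 19, 6, 19) → sum 52
(19, 6, 19, 9) → sum 53
(6, 19, 9, 12) → sum 46
(19, 9, 12, 18) → sum 58

38, 41, 52, 46, 52, 53, 46, 58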